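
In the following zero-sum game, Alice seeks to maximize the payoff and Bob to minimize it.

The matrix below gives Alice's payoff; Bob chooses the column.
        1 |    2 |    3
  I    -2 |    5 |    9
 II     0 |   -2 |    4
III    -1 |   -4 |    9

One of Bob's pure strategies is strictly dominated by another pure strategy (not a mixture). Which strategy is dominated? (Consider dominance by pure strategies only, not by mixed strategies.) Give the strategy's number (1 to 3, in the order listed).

3

Bob prefers columns that give Alice less. Compare 3 with 1: -2 < 9, 0 < 4, -1 < 9.
So 1 strictly dominates 3 for Bob; 3 is strictly dominated.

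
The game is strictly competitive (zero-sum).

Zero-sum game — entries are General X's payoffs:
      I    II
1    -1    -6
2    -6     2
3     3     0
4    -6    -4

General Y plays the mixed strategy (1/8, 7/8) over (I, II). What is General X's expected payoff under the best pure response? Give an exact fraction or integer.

1: (-1)·(1/8) + (-6)·(7/8) = -43/8.
2: (-6)·(1/8) + (2)·(7/8) = 1.
3: (3)·(1/8) + (0)·(7/8) = 3/8.
4: (-6)·(1/8) + (-4)·(7/8) = -17/4.
The best pure response is 2 with expected payoff 1.

1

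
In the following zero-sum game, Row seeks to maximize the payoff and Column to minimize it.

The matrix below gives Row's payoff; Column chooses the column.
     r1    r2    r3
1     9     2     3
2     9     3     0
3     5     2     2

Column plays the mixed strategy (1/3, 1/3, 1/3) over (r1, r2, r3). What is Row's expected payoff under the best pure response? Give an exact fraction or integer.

14/3

1: (9)·(1/3) + (2)·(1/3) + (3)·(1/3) = 14/3.
2: (9)·(1/3) + (3)·(1/3) + (0)·(1/3) = 4.
3: (5)·(1/3) + (2)·(1/3) + (2)·(1/3) = 3.
The best pure response is 1 with expected payoff 14/3.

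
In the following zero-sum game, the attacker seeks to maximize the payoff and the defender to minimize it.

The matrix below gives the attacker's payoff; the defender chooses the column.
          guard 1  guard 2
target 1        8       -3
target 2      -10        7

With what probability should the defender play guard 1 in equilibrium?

Row minima are -3 and -10, so the attacker's maximin is -3; column maxima are 8 and 7, so the defender's minimax is 7. These differ, so the equilibrium is in mixed strategies.
Let the defender play guard 1 with probability q. The attacker is indifferent when 8q − 3(1−q) = −10q + 7(1−q), giving q = 5/14.

5/14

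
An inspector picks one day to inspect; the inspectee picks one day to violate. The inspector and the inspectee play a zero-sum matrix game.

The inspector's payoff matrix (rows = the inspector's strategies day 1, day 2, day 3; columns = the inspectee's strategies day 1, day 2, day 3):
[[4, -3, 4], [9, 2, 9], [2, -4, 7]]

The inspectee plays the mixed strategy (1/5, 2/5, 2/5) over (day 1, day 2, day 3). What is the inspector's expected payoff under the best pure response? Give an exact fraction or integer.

31/5

day 1: (4)·(1/5) + (-3)·(2/5) + (4)·(2/5) = 6/5.
day 2: (9)·(1/5) + (2)·(2/5) + (9)·(2/5) = 31/5.
day 3: (2)·(1/5) + (-4)·(2/5) + (7)·(2/5) = 8/5.
The best pure response is day 2 with expected payoff 31/5.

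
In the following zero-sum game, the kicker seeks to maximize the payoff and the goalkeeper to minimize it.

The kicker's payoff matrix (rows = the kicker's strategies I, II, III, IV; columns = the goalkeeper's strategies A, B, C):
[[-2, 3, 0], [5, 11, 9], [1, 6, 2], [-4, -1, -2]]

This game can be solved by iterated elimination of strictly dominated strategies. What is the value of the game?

5

Row I is strictly dominated by row II (5>-2, 11>3, 9>0); eliminate I.
Column B is strictly dominated by A for the goalkeeper (5<11, 1<6, -4<-1); eliminate B.
Row III is strictly dominated by row II (5>1, 9>2); eliminate III.
Row IV is strictly dominated by row II (5>-4, 9>-2); eliminate IV.
Column C is strictly dominated by A for the goalkeeper (5<9); eliminate C.
Only (II, A) remains, with payoff 5.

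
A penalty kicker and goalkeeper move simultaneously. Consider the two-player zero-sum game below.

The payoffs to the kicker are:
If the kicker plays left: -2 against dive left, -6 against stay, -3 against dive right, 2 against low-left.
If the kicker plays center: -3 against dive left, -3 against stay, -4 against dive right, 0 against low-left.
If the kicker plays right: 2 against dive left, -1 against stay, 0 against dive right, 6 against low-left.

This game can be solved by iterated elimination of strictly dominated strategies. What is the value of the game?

-1

Row left is strictly dominated by row right (2>-2, -1>-6, 0>-3, 6>2); eliminate left.
Row center is strictly dominated by row right (2>-3, -1>-3, 0>-4, 6>0); eliminate center.
Column dive right is strictly dominated by stay for the goalkeeper (-1<0); eliminate dive right.
Column low-left is strictly dominated by dive left for the goalkeeper (2<6); eliminate low-left.
Column dive left is strictly dominated by stay for the goalkeeper (-1<2); eliminate dive left.
Only (right, stay) remains, with payoff -1.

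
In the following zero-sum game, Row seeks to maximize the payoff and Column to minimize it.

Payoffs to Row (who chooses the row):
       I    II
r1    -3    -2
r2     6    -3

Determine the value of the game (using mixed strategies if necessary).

Row minima are -3 and -3, so Row's maximin is -3; column maxima are 6 and -2, so Column's minimax is -2. These differ, so the equilibrium is in mixed strategies.
Let Row play r1 with probability p. Column is indifferent when −3p + 6(1−p) = −2p − 3(1−p), giving p = 9/10.
Let Column play I with probability q. Row is indifferent when −3q − 2(1−q) = 6q − 3(1−q), giving q = 1/10.
The value is -3·(1/10) + (-2)·(9/10) = -21/10.

-21/10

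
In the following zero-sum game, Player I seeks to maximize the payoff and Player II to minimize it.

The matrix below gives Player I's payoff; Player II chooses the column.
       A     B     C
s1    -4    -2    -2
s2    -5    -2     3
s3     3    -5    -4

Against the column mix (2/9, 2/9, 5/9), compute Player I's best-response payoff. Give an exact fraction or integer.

1/9

s1: (-4)·(2/9) + (-2)·(2/9) + (-2)·(5/9) = -22/9.
s2: (-5)·(2/9) + (-2)·(2/9) + (3)·(5/9) = 1/9.
s3: (3)·(2/9) + (-5)·(2/9) + (-4)·(5/9) = -8/3.
The best pure response is s2 with expected payoff 1/9.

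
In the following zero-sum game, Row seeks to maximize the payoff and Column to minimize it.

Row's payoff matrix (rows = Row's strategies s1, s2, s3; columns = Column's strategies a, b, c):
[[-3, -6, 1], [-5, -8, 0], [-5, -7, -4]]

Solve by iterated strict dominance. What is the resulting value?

Row s3 is strictly dominated by row s1 (-3>-5, -6>-7, 1>-4); eliminate s3.
Row s2 is strictly dominated by row s1 (-3>-5, -6>-8, 1>0); eliminate s2.
Column a is strictly dominated by b for Column (-6<-3); eliminate a.
Column c is strictly dominated by b for Column (-6<1); eliminate c.
Only (s1, b) remains, with payoff -6.

-6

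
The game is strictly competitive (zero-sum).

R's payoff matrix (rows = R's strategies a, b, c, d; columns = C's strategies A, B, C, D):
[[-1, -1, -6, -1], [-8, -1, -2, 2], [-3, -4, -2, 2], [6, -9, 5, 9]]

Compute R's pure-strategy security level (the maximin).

-4

The worst-case payoff for each row is a: -6, b: -8, c: -4, d: -9.
The best of these is -4.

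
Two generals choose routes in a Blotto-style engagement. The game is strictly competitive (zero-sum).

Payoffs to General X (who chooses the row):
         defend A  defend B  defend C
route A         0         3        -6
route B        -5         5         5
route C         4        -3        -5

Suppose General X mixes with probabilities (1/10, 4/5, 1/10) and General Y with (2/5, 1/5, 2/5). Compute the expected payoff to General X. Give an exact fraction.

13/25

Against (2/5, 1/5, 2/5), each row's expected payoff is route A: -9/5; route B: 1; route C: -1.
Taking the (1/10, 4/5, 1/10)-weighted average: (1/10)·(-9/5) + (4/5)·(1) + (1/10)·(-1) = 13/25.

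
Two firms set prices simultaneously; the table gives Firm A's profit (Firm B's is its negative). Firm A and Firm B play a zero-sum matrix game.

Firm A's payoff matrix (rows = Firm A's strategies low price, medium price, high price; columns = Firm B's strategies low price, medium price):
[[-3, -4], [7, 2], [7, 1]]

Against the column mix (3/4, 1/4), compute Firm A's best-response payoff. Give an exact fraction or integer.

low price: (-3)·(3/4) + (-4)·(1/4) = -13/4.
medium price: (7)·(3/4) + (2)·(1/4) = 23/4.
high price: (7)·(3/4) + (1)·(1/4) = 11/2.
The best pure response is medium price with expected payoff 23/4.

23/4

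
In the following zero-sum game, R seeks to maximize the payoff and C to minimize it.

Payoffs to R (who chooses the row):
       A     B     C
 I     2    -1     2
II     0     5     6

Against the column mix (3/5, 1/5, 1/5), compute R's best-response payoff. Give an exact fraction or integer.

I: (2)·(3/5) + (-1)·(1/5) + (2)·(1/5) = 7/5.
II: (0)·(3/5) + (5)·(1/5) + (6)·(1/5) = 11/5.
The best pure response is II with expected payoff 11/5.

11/5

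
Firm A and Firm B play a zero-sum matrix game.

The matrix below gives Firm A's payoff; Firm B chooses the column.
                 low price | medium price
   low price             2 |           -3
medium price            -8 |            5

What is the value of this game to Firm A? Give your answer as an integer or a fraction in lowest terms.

Row minima are -3 and -8, so Firm A's maximin is -3; column maxima are 2 and 5, so Firm B's minimax is 2. These differ, so the equilibrium is in mixed strategies.
Let Firm A play low price with probability p. Firm B is indifferent when 2p − 8(1−p) = −3p + 5(1−p), giving p = 13/18.
Let Firm B play low price with probability q. Firm A is indifferent when 2q − 3(1−q) = −8q + 5(1−q), giving q = 4/9.
The value is 2·(4/9) + (-3)·(5/9) = -7/9.

-7/9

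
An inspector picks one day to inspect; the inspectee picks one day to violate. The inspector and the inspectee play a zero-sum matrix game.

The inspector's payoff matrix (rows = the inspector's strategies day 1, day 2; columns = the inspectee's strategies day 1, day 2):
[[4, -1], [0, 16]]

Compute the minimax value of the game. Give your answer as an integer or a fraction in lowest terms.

64/21

Row minima are -1 and 0, so the inspector's maximin is 0; column maxima are 4 and 16, so the inspectee's minimax is 4. These differ, so the equilibrium is in mixed strategies.
Let the inspector play day 1 with probability p. The inspectee is indifferent when 4p = −p + 16(1−p), giving p = 16/21.
Let the inspectee play day 1 with probability q. The inspector is indifferent when 4q − (1−q) = 16(1−q), giving q = 17/21.
The value is 4·(17/21) + (-1)·(4/21) = 64/21.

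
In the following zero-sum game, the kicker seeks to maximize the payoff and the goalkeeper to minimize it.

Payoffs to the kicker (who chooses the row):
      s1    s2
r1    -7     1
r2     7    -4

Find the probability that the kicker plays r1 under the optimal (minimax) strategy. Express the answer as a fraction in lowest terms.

Row minima are -7 and -4, so the kicker's maximin is -4; column maxima are 7 and 1, so the goalkeeper's minimax is 1. These differ, so the equilibrium is in mixed strategies.
Let the kicker play r1 with probability p. The goalkeeper is indifferent when −7p + 7(1−p) = p − 4(1−p), giving p = 11/19.

11/19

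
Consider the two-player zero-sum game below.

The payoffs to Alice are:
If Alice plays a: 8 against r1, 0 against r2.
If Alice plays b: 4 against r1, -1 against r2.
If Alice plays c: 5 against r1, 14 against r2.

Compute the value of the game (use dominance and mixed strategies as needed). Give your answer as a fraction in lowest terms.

112/17

Row b is strictly dominated by row a, so Alice never plays it.
The remaining 2×2 game on (a, c) × (r1, r2) has no saddle point. Let Alice play a with probability p; indifference gives 8p + 5(1−p) = 14(1−p), so p = 9/17.
Similarly Bob's optimal q on r1 is 14/17, and the value is 8·(14/17) + (0)·(3/17) = 112/17.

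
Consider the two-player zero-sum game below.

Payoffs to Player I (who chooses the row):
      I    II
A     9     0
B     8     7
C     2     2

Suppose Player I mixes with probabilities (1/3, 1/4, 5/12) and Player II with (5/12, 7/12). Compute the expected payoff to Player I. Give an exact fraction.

Against (5/12, 7/12), each row's expected payoff is A: 15/4; B: 89/12; C: 2.
Taking the (1/3, 1/4, 5/12)-weighted average: (1/3)·(15/4) + (1/4)·(89/12) + (5/12)·(2) = 63/16.

63/16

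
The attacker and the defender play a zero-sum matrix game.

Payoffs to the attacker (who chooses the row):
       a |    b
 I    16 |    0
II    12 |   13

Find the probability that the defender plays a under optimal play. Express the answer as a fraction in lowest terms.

13/17

Row minima are 0 and 12, so the attacker's maximin is 12; column maxima are 16 and 13, so the defender's minimax is 13. These differ, so the equilibrium is in mixed strategies.
Let the defender play a with probability q. The attacker is indifferent when 16q = 12q + 13(1−q), giving q = 13/17.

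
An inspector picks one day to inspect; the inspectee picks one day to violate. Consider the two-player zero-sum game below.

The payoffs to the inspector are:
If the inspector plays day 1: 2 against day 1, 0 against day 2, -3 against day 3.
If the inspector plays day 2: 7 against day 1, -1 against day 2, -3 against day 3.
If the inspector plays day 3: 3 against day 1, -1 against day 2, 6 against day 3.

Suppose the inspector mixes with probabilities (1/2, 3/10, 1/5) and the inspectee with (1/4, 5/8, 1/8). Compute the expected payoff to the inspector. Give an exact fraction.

Against (1/4, 5/8, 1/8), each row's expected payoff is day 1: 1/8; day 2: 3/4; day 3: 7/8.
Taking the (1/2, 3/10, 1/5)-weighted average: (1/2)·(1/8) + (3/10)·(3/4) + (1/5)·(7/8) = 37/80.

37/80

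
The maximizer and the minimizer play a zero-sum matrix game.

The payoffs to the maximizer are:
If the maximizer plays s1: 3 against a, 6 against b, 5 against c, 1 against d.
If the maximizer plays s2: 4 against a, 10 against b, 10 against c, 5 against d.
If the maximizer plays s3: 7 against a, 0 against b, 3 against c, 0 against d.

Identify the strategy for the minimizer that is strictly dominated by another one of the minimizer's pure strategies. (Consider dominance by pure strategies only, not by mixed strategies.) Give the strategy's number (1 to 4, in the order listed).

The minimizer prefers columns that give the maximizer less. Compare c with d: 1 < 5, 5 < 10, 0 < 3.
So d strictly dominates c for the minimizer; c is strictly dominated.

3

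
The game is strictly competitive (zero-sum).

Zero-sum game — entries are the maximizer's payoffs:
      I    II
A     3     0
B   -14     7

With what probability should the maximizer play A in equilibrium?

Row minima are 0 and -14, so the maximizer's maximin is 0; column maxima are 3 and 7, so the minimizer's minimax is 3. These differ, so the equilibrium is in mixed strategies.
Let the maximizer play A with probability p. The minimizer is indifferent when 3p − 14(1−p) = 7(1−p), giving p = 7/8.

7/8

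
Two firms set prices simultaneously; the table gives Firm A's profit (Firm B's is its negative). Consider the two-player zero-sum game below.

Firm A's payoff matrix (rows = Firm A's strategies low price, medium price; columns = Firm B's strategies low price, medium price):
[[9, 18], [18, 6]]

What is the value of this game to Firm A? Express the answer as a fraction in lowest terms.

90/7

Row minima are 9 and 6, so Firm A's maximin is 9; column maxima are 18 and 18, so Firm B's minimax is 18. These differ, so the equilibrium is in mixed strategies.
Let Firm A play low price with probability p. Firm B is indifferent when 9p + 18(1−p) = 18p + 6(1−p), giving p = 4/7.
Let Firm B play low price with probability q. Firm A is indifferent when 9q + 18(1−q) = 18q + 6(1−q), giving q = 4/7.
The value is 9·(4/7) + (18)·(3/7) = 90/7.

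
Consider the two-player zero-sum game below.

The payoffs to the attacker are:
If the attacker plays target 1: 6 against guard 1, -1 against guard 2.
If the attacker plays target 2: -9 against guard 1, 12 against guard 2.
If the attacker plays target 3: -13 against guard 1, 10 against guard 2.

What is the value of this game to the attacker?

Row target 3 is strictly dominated by row target 2, so the attacker never plays it.
The remaining 2×2 game on (target 1, target 2) × (guard 1, guard 2) has no saddle point. Let the attacker play target 1 with probability p; indifference gives 6p − 9(1−p) = −p + 12(1−p), so p = 3/4.
Similarly the defender's optimal q on guard 1 is 13/28, and the value is 6·(13/28) + (-1)·(15/28) = 9/4.

9/4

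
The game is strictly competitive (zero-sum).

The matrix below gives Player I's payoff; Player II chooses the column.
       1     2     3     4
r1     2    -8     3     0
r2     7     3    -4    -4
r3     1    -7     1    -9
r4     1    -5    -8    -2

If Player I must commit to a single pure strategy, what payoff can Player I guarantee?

-4

The worst-case payoff for each row is r1: -8, r2: -4, r3: -9, r4: -8.
The best of these is -4.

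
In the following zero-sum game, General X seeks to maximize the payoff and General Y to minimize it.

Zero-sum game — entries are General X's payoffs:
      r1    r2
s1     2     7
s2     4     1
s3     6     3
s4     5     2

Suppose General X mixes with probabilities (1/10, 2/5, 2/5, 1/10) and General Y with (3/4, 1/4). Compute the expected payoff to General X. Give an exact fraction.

83/20

Against (3/4, 1/4), each row's expected payoff is s1: 13/4; s2: 13/4; s3: 21/4; s4: 17/4.
Taking the (1/10, 2/5, 2/5, 1/10)-weighted average: (1/10)·(13/4) + (2/5)·(13/4) + (2/5)·(21/4) + (1/10)·(17/4) = 83/20.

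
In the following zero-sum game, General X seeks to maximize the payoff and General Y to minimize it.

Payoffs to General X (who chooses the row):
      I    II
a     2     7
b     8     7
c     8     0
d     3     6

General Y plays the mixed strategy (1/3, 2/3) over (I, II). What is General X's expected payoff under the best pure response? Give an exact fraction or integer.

a: (2)·(1/3) + (7)·(2/3) = 16/3.
b: (8)·(1/3) + (7)·(2/3) = 22/3.
c: (8)·(1/3) + (0)·(2/3) = 8/3.
d: (3)·(1/3) + (6)·(2/3) = 5.
The best pure response is b with expected payoff 22/3.

22/3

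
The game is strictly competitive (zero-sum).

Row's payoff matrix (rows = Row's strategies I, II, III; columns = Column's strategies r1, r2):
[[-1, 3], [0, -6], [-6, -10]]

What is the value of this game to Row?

-3/5

Row III is strictly dominated by row II, so Row never plays it.
The remaining 2×2 game on (I, II) × (r1, r2) has no saddle point. Let Row play I with probability p; indifference gives −p = 3p − 6(1−p), so p = 3/5.
Similarly Column's optimal q on r1 is 9/10, and the value is -1·(9/10) + (3)·(1/10) = -3/5.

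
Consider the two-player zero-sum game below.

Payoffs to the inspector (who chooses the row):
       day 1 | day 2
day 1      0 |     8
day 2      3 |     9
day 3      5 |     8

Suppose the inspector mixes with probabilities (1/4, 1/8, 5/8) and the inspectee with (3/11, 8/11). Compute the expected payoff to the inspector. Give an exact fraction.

151/22

Against (3/11, 8/11), each row's expected payoff is day 1: 64/11; day 2: 81/11; day 3: 79/11.
Taking the (1/4, 1/8, 5/8)-weighted average: (1/4)·(64/11) + (1/8)·(81/11) + (5/8)·(79/11) = 151/22.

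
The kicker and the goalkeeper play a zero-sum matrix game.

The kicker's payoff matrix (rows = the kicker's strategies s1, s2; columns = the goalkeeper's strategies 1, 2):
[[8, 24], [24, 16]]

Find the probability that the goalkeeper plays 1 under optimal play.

1/3

Row minima are 8 and 16, so the kicker's maximin is 16; column maxima are 24 and 24, so the goalkeeper's minimax is 24. These differ, so the equilibrium is in mixed strategies.
Let the goalkeeper play 1 with probability q. The kicker is indifferent when 8q + 24(1−q) = 24q + 16(1−q), giving q = 1/3.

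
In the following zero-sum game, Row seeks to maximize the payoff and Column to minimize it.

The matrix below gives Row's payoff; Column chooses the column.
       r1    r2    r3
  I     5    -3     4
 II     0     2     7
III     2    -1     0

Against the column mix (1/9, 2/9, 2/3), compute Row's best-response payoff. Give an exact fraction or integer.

46/9

I: (5)·(1/9) + (-3)·(2/9) + (4)·(2/3) = 23/9.
II: (0)·(1/9) + (2)·(2/9) + (7)·(2/3) = 46/9.
III: (2)·(1/9) + (-1)·(2/9) + (0)·(2/3) = 0.
The best pure response is II with expected payoff 46/9.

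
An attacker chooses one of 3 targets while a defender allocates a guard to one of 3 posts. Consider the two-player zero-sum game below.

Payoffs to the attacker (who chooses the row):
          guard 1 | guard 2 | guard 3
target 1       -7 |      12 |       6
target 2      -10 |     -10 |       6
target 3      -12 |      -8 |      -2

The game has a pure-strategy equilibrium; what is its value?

Row minima: -7, -10, -12 → the attacker's maximin is -7.
Column maxima: -7, 12, 6 → the defender's minimax is -7.
They coincide at (target 1, guard 1), so the value is -7.

-7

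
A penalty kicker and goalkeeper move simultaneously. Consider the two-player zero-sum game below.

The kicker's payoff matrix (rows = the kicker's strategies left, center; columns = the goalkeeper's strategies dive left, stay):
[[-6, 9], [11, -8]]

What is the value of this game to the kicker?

Row minima are -6 and -8, so the kicker's maximin is -6; column maxima are 11 and 9, so the goalkeeper's minimax is 9. These differ, so the equilibrium is in mixed strategies.
Let the kicker play left with probability p. The goalkeeper is indifferent when −6p + 11(1−p) = 9p − 8(1−p), giving p = 19/34.
Let the goalkeeper play dive left with probability q. The kicker is indifferent when −6q + 9(1−q) = 11q − 8(1−q), giving q = 1/2.
The value is -6·(1/2) + (9)·(1/2) = 3/2.

3/2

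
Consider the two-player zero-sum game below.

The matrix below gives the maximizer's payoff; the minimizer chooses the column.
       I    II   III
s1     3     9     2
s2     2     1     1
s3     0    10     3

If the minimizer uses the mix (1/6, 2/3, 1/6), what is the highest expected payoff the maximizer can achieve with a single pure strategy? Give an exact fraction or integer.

s1: (3)·(1/6) + (9)·(2/3) + (2)·(1/6) = 41/6.
s2: (2)·(1/6) + (1)·(2/3) + (1)·(1/6) = 7/6.
s3: (0)·(1/6) + (10)·(2/3) + (3)·(1/6) = 43/6.
The best pure response is s3 with expected payoff 43/6.

43/6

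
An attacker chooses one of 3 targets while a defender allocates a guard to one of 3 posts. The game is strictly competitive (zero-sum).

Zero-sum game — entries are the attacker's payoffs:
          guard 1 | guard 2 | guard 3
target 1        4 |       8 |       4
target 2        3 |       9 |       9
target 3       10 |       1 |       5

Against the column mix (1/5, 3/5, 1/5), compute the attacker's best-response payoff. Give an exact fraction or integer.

target 1: (4)·(1/5) + (8)·(3/5) + (4)·(1/5) = 32/5.
target 2: (3)·(1/5) + (9)·(3/5) + (9)·(1/5) = 39/5.
target 3: (10)·(1/5) + (1)·(3/5) + (5)·(1/5) = 18/5.
The best pure response is target 2 with expected payoff 39/5.

39/5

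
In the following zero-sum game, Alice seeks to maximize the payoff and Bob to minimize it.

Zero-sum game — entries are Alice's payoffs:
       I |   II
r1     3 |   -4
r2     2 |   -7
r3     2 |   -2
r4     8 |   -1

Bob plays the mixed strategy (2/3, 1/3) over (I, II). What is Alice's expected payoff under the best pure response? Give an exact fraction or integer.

r1: (3)·(2/3) + (-4)·(1/3) = 2/3.
r2: (2)·(2/3) + (-7)·(1/3) = -1.
r3: (2)·(2/3) + (-2)·(1/3) = 2/3.
r4: (8)·(2/3) + (-1)·(1/3) = 5.
The best pure response is r4 with expected payoff 5.

5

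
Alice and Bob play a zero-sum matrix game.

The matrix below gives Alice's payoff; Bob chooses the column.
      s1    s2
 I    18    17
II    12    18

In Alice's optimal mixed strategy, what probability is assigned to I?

6/7

Row minima are 17 and 12, so Alice's maximin is 17; column maxima are 18 and 18, so Bob's minimax is 18. These differ, so the equilibrium is in mixed strategies.
Let Alice play I with probability p. Bob is indifferent when 18p + 12(1−p) = 17p + 18(1−p), giving p = 6/7.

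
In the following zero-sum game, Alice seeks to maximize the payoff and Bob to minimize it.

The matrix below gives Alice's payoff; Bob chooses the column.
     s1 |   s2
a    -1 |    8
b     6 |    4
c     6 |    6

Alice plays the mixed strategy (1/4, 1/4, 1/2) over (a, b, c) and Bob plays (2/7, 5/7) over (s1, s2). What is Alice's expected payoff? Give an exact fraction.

11/2

Against (2/7, 5/7), each row's expected payoff is a: 38/7; b: 32/7; c: 6.
Taking the (1/4, 1/4, 1/2)-weighted average: (1/4)·(38/7) + (1/4)·(32/7) + (1/2)·(6) = 11/2.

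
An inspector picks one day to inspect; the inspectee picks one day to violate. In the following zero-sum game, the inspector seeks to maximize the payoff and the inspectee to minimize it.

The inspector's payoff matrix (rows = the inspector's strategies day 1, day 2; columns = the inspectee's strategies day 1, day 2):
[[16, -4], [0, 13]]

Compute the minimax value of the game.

Row minima are -4 and 0, so the inspector's maximin is 0; column maxima are 16 and 13, so the inspectee's minimax is 13. These differ, so the equilibrium is in mixed strategies.
Let the inspector play day 1 with probability p. The inspectee is indifferent when 16p = −4p + 13(1−p), giving p = 13/33.
Let the inspectee play day 1 with probability q. The inspector is indifferent when 16q − 4(1−q) = 13(1−q), giving q = 17/33.
The value is 16·(17/33) + (-4)·(16/33) = 208/33.

208/33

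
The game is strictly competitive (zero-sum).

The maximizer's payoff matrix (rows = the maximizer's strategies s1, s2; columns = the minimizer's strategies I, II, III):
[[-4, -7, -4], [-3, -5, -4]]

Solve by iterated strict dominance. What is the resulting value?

-5

Column III is strictly dominated by II for the minimizer (-7<-4, -5<-4); eliminate III.
Column I is strictly dominated by II for the minimizer (-7<-4, -5<-3); eliminate I.
Row s1 is strictly dominated by row s2 (-5>-7); eliminate s1.
Only (s2, II) remains, with payoff -5.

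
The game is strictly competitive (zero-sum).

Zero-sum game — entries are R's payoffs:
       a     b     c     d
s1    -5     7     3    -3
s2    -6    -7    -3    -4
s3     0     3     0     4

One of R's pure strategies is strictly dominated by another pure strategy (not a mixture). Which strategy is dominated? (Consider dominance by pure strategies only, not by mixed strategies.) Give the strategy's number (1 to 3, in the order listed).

Compare s2 with s1: -5 > -6, 7 > -7, 3 > -3, -3 > -4.
So s1 strictly dominates s2 for R; s2 is strictly dominated.

2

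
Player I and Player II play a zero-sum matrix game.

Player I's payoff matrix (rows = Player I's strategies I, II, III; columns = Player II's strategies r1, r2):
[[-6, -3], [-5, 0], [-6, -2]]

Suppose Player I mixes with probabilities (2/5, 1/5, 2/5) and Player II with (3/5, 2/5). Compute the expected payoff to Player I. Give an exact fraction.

-107/25

Against (3/5, 2/5), each row's expected payoff is I: -24/5; II: -3; III: -22/5.
Taking the (2/5, 1/5, 2/5)-weighted average: (2/5)·(-24/5) + (1/5)·(-3) + (2/5)·(-22/5) = -107/25.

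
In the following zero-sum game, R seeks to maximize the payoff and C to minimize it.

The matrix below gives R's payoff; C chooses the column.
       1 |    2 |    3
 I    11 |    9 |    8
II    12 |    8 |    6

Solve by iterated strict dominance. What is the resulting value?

Column 2 is strictly dominated by 3 for C (8<9, 6<8); eliminate 2.
Column 1 is strictly dominated by 3 for C (8<11, 6<12); eliminate 1.
Row II is strictly dominated by row I (8>6); eliminate II.
Only (I, 3) remains, with payoff 8.

8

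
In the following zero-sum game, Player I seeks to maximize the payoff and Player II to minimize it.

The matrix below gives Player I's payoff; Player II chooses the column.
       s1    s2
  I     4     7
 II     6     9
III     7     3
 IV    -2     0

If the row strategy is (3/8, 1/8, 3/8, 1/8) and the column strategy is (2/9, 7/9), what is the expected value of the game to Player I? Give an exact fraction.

347/72

Against (2/9, 7/9), each row's expected payoff is I: 19/3; II: 25/3; III: 35/9; IV: -4/9.
Taking the (3/8, 1/8, 3/8, 1/8)-weighted average: (3/8)·(19/3) + (1/8)·(25/3) + (3/8)·(35/9) + (1/8)·(-4/9) = 347/72.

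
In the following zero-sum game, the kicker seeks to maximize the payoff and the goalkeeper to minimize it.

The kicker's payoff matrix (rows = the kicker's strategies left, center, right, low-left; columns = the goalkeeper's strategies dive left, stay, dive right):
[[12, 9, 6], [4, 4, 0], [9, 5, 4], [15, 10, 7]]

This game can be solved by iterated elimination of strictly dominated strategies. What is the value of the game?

Row right is strictly dominated by row left (12>9, 9>5, 6>4); eliminate right.
Row left is strictly dominated by row low-left (15>12, 10>9, 7>6); eliminate left.
Column dive left is strictly dominated by dive right for the goalkeeper (0<4, 7<15); eliminate dive left.
Row center is strictly dominated by row low-left (10>4, 7>0); eliminate center.
Column stay is strictly dominated by dive right for the goalkeeper (7<10); eliminate stay.
Only (low-left, dive right) remains, with payoff 7.

7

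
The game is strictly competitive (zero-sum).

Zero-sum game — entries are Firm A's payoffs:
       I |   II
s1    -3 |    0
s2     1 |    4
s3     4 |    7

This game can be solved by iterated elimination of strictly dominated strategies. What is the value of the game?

Column II is strictly dominated by I for Firm B (-3<0, 1<4, 4<7); eliminate II.
Row s2 is strictly dominated by row s3 (4>1); eliminate s2.
Row s1 is strictly dominated by row s3 (4>-3); eliminate s1.
Only (s3, I) remains, with payoff 4.

4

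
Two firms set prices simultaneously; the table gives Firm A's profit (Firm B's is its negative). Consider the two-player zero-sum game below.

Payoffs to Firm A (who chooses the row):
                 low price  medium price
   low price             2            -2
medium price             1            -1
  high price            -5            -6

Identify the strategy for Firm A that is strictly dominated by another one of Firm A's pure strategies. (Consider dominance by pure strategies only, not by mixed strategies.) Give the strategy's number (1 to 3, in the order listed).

Compare high price with low price: 2 > -5, -2 > -6.
So low price strictly dominates high price for Firm A; high price is strictly dominated.

3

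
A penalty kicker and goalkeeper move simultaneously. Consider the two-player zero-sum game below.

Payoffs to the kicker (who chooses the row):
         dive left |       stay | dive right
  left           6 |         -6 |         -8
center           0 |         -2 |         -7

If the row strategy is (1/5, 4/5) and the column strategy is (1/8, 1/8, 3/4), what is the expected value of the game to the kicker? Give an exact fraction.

-28/5

Against (1/8, 1/8, 3/4), each row's expected payoff is left: -6; center: -11/2.
Taking the (1/5, 4/5)-weighted average: (1/5)·(-6) + (4/5)·(-11/2) = -28/5.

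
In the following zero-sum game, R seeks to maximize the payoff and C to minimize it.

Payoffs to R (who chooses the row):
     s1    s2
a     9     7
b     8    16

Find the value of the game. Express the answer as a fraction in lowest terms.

Row minima are 7 and 8, so R's maximin is 8; column maxima are 9 and 16, so C's minimax is 9. These differ, so the equilibrium is in mixed strategies.
Let R play a with probability p. C is indifferent when 9p + 8(1−p) = 7p + 16(1−p), giving p = 4/5.
Let C play s1 with probability q. R is indifferent when 9q + 7(1−q) = 8q + 16(1−q), giving q = 9/10.
The value is 9·(9/10) + (7)·(1/10) = 44/5.

44/5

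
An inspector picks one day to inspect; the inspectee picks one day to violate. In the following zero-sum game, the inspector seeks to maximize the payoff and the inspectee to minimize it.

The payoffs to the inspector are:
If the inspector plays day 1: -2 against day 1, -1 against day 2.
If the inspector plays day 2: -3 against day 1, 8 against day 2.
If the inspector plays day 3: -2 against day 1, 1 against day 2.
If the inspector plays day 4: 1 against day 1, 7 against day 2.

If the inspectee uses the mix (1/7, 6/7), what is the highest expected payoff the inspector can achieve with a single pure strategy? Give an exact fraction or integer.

day 1: (-2)·(1/7) + (-1)·(6/7) = -8/7.
day 2: (-3)·(1/7) + (8)·(6/7) = 45/7.
day 3: (-2)·(1/7) + (1)·(6/7) = 4/7.
day 4: (1)·(1/7) + (7)·(6/7) = 43/7.
The best pure response is day 2 with expected payoff 45/7.

45/7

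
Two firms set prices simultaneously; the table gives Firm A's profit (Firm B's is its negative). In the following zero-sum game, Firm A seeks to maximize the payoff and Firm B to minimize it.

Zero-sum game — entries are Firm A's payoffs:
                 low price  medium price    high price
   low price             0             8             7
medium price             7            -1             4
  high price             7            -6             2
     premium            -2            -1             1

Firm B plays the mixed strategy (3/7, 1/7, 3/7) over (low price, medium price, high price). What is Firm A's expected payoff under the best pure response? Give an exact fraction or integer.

low price: (0)·(3/7) + (8)·(1/7) + (7)·(3/7) = 29/7.
medium price: (7)·(3/7) + (-1)·(1/7) + (4)·(3/7) = 32/7.
high price: (7)·(3/7) + (-6)·(1/7) + (2)·(3/7) = 3.
premium: (-2)·(3/7) + (-1)·(1/7) + (1)·(3/7) = -4/7.
The best pure response is medium price with expected payoff 32/7.

32/7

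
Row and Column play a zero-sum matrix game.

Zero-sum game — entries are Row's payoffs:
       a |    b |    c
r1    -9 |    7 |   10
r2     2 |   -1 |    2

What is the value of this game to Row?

Column c is strictly dominated by b for Column (it gives Row more in every row).
The remaining 2×2 game on (r1, r2) × (a, b) has no saddle point. Let Row play r1 with probability p; indifference gives −9p + 2(1−p) = 7p − (1−p), so p = 3/19.
Similarly Column's optimal q on a is 8/19, and the value is -9·(8/19) + (7)·(11/19) = 5/19.

5/19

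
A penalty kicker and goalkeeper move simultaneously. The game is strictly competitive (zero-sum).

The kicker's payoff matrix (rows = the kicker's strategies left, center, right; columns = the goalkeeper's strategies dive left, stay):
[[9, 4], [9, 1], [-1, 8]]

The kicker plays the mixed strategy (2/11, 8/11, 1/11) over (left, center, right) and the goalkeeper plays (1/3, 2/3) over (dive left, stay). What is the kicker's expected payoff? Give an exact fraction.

137/33

Against (1/3, 2/3), each row's expected payoff is left: 17/3; center: 11/3; right: 5.
Taking the (2/11, 8/11, 1/11)-weighted average: (2/11)·(17/3) + (8/11)·(11/3) + (1/11)·(5) = 137/33.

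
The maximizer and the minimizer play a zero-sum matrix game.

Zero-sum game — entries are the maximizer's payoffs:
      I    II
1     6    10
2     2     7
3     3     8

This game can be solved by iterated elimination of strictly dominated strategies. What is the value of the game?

6

Row 3 is strictly dominated by row 1 (6>3, 10>8); eliminate 3.
Row 2 is strictly dominated by row 1 (6>2, 10>7); eliminate 2.
Column II is strictly dominated by I for the minimizer (6<10); eliminate II.
Only (1, I) remains, with payoff 6.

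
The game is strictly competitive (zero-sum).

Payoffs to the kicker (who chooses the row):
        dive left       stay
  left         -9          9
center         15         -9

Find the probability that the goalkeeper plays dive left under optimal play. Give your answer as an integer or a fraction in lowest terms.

3/7

Row minima are -9 and -9, so the kicker's maximin is -9; column maxima are 15 and 9, so the goalkeeper's minimax is 9. These differ, so the equilibrium is in mixed strategies.
Let the goalkeeper play dive left with probability q. The kicker is indifferent when −9q + 9(1−q) = 15q − 9(1−q), giving q = 3/7.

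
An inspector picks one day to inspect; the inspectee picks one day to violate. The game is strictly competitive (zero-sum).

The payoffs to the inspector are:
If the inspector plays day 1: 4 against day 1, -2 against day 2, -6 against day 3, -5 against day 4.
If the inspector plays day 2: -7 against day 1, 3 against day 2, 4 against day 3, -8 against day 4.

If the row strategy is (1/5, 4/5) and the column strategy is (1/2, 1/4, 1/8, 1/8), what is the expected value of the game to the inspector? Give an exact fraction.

Against (1/2, 1/4, 1/8, 1/8), each row's expected payoff is day 1: 1/8; day 2: -13/4.
Taking the (1/5, 4/5)-weighted average: (1/5)·(1/8) + (4/5)·(-13/4) = -103/40.

-103/40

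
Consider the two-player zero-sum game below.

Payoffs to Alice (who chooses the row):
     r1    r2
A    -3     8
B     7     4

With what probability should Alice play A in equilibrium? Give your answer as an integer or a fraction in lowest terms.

Row minima are -3 and 4, so Alice's maximin is 4; column maxima are 7 and 8, so Bob's minimax is 7. These differ, so the equilibrium is in mixed strategies.
Let Alice play A with probability p. Bob is indifferent when −3p + 7(1−p) = 8p + 4(1−p), giving p = 3/14.

3/14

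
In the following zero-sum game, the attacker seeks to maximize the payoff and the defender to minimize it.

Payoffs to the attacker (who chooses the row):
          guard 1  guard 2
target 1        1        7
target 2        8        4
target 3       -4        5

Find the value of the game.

Row target 3 is strictly dominated by row target 1, so the attacker never plays it.
The remaining 2×2 game on (target 1, target 2) × (guard 1, guard 2) has no saddle point. Let the attacker play target 1 with probability p; indifference gives p + 8(1−p) = 7p + 4(1−p), so p = 2/5.
Similarly the defender's optimal q on guard 1 is 3/10, and the value is 1·(3/10) + (7)·(7/10) = 26/5.

26/5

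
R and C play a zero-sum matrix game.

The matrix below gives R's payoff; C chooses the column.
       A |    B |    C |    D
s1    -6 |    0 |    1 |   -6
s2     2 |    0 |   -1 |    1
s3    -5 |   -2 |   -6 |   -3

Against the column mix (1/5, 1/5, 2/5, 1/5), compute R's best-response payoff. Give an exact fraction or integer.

1/5

s1: (-6)·(1/5) + (0)·(1/5) + (1)·(2/5) + (-6)·(1/5) = -2.
s2: (2)·(1/5) + (0)·(1/5) + (-1)·(2/5) + (1)·(1/5) = 1/5.
s3: (-5)·(1/5) + (-2)·(1/5) + (-6)·(2/5) + (-3)·(1/5) = -22/5.
The best pure response is s2 with expected payoff 1/5.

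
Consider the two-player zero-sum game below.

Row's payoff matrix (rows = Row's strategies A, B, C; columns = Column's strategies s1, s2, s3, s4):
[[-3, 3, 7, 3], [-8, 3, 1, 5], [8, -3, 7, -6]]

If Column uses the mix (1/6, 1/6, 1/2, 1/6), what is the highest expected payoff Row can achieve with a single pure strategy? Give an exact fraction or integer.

4

A: (-3)·(1/6) + (3)·(1/6) + (7)·(1/2) + (3)·(1/6) = 4.
B: (-8)·(1/6) + (3)·(1/6) + (1)·(1/2) + (5)·(1/6) = 1/2.
C: (8)·(1/6) + (-3)·(1/6) + (7)·(1/2) + (-6)·(1/6) = 10/3.
The best pure response is A with expected payoff 4.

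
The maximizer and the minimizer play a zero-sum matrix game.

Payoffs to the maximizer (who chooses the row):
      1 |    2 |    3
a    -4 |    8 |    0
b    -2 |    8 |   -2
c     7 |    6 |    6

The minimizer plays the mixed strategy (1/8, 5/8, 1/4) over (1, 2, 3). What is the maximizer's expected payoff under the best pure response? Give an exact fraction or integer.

49/8

a: (-4)·(1/8) + (8)·(5/8) + (0)·(1/4) = 9/2.
b: (-2)·(1/8) + (8)·(5/8) + (-2)·(1/4) = 17/4.
c: (7)·(1/8) + (6)·(5/8) + (6)·(1/4) = 49/8.
The best pure response is c with expected payoff 49/8.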